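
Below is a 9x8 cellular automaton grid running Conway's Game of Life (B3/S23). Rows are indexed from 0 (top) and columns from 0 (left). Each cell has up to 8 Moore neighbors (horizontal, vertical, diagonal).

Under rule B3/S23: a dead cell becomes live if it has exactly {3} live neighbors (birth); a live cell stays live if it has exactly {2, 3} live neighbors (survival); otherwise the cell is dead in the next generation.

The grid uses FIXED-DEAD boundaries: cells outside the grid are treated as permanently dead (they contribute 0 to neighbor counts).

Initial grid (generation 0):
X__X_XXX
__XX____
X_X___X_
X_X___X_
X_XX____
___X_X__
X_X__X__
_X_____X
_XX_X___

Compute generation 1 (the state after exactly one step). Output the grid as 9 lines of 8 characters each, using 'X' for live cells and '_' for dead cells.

Simulating step by step:
Generation 0 (given above): 26 live cells
Generation 1: 24 live cells
(generation 1 grid is the final answer)

Answer: __XXX_X_
__XXXX_X
__X_____
X_X_____
__XXX___
___X____
_XX_X_X_
X__X____
_XX_____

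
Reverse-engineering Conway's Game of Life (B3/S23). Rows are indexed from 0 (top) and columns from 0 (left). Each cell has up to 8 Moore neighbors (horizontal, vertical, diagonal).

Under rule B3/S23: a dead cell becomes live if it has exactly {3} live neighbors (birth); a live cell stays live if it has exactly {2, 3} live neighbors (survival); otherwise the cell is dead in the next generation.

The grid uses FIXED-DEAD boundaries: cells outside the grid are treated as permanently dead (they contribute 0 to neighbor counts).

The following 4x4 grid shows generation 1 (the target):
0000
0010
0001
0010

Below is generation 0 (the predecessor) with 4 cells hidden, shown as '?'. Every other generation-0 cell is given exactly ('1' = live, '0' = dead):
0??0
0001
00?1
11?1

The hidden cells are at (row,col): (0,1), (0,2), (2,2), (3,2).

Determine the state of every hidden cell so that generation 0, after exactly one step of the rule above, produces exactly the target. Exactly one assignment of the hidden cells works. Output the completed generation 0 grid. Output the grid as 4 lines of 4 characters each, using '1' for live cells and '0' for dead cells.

Answer: 0100
0001
0001
1101

Derivation:
Hidden generation-0 cells (in order): (0,1), (0,2), (2,2), (3,2).
A hidden cell only influences target cells in its own 3x3 neighborhood. Try each of the 2^4 = 16 assignments, step the completed generation 0 forward once under B3/S23, and compare with the target:
  (0,1)=0 (0,2)=0 (2,2)=0 (3,2)=0 -> step gives (1,2)='0' but target has '1' -> reject
  (0,1)=0 (0,2)=0 (2,2)=0 (3,2)=1 -> step gives (1,2)='0' but target has '1' -> reject
  (0,1)=0 (0,2)=0 (2,2)=1 (3,2)=0 -> step gives (1,3)='1' but target has '0' -> reject
  (0,1)=0 (0,2)=0 (2,2)=1 (3,2)=1 -> step gives (1,3)='1' but target has '0' -> reject
  (0,1)=0 (0,2)=1 (2,2)=0 (3,2)=0 -> step gives (1,3)='1' but target has '0' -> reject
  (0,1)=0 (0,2)=1 (2,2)=0 (3,2)=1 -> step gives (1,3)='1' but target has '0' -> reject
  (0,1)=0 (0,2)=1 (2,2)=1 (3,2)=0 -> step gives (1,2)='0' but target has '1' -> reject
  (0,1)=0 (0,2)=1 (2,2)=1 (3,2)=1 -> step gives (1,2)='0' but target has '1' -> reject
  (0,1)=1 (0,2)=0 (2,2)=0 (3,2)=0 -> step reproduces the target at every cell -> ACCEPT
  (0,1)=1 (0,2)=0 (2,2)=0 (3,2)=1 -> step gives (2,1)='1' but target has '0' -> reject
  (0,1)=1 (0,2)=0 (2,2)=1 (3,2)=0 -> step gives (1,2)='0' but target has '1' -> reject
  (0,1)=1 (0,2)=0 (2,2)=1 (3,2)=1 -> step gives (1,2)='0' but target has '1' -> reject
  (0,1)=1 (0,2)=1 (2,2)=0 (3,2)=0 -> step gives (0,2)='1' but target has '0' -> reject
  (0,1)=1 (0,2)=1 (2,2)=0 (3,2)=1 -> step gives (0,2)='1' but target has '0' -> reject
  (0,1)=1 (0,2)=1 (2,2)=1 (3,2)=0 -> step gives (0,2)='1' but target has '0' -> reject
  (0,1)=1 (0,2)=1 (2,2)=1 (3,2)=1 -> step gives (0,2)='1' but target has '0' -> reject
Unique solution: (0,1)=live, (0,2)=dead, (2,2)=dead, (3,2)=dead.
Check: live-neighbor counts of every cell in the completed generation 0:
1021
1131
2242
1131
Applying B3/S23 to generation 0 with these counts gives:
0000
0010
0001
0010
which matches the target exactly.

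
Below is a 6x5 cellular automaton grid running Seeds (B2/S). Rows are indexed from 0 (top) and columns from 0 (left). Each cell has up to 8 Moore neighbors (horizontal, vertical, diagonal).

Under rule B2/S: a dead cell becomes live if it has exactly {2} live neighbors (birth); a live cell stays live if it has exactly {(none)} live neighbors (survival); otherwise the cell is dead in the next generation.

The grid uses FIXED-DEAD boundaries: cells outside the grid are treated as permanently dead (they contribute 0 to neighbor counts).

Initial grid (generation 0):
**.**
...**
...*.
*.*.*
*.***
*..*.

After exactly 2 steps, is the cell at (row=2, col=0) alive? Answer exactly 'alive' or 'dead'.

Simulating step by step:
Generation 0 (given above): 16 live cells
Generation 1: 3 live cells
.....
**...
.*...
.....
.....
.....
Generation 2: 4 live cells
**...
..*..
..*..
.....
.....
.....

Cell (2,0) at generation 2: 0 -> dead

Answer: dead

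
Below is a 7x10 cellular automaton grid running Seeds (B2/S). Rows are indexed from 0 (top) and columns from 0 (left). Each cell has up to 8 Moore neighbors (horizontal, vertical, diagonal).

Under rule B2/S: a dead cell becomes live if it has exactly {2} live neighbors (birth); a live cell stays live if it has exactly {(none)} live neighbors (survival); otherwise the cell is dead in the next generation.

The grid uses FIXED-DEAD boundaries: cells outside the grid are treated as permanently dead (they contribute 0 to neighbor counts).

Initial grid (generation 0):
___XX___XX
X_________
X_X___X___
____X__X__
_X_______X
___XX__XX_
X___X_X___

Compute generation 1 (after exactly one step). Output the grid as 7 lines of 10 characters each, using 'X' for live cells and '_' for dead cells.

Answer: __________
__X_XX_XXX
___X_X_X__
X_XX_XX_X_
__X__XX___
XXX___X__X
________X_

Derivation:
Simulating step by step:
Generation 0 (given above): 19 live cells
Generation 1: 24 live cells
(generation 1 grid is the final answer)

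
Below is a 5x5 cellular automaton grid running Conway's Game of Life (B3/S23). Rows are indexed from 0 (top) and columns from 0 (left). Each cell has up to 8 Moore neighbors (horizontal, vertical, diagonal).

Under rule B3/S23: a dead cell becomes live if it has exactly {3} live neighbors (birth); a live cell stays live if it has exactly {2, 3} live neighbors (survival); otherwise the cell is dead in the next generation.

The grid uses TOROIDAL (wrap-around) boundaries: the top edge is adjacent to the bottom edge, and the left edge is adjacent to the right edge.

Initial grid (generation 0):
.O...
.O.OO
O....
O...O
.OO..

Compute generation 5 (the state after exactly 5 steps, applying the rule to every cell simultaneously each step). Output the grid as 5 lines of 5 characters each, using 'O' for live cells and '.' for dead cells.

Simulating step by step:
Generation 0 (given above): 9 live cells
Generation 1: 11 live cells
.O.O.
.OO.O
.O.O.
O...O
.OO..
Generation 2: 12 live cells
...O.
.O..O
.O.O.
O..OO
.OOOO
Generation 3: 7 live cells
.O...
O..OO
.O.O.
.....
.O...
Generation 4: 11 live cells
.OO.O
OO.OO
O.OO.
..O..
.....
Generation 5: 10 live cells
(generation 5 grid is the final answer)

Answer: .OO.O
.....
O....
.OOO.
.OOO.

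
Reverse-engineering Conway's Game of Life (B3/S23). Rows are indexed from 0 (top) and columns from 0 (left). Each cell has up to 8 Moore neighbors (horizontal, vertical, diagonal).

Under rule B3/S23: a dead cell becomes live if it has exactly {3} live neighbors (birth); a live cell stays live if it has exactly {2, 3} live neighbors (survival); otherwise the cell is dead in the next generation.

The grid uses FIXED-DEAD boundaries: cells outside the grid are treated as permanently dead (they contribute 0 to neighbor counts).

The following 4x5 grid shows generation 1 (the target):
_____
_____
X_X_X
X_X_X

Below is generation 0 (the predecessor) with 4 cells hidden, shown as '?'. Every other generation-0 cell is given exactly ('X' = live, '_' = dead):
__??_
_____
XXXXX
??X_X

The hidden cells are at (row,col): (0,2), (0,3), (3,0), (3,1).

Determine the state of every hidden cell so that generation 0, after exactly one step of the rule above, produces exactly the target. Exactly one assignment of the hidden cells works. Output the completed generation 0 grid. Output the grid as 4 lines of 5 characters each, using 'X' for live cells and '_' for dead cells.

Answer: __X__
_____
XXXXX
X_X_X

Derivation:
Hidden generation-0 cells (in order): (0,2), (0,3), (3,0), (3,1).
A hidden cell only influences target cells in its own 3x3 neighborhood. Try each of the 2^4 = 16 assignments, step the completed generation 0 forward once under B3/S23, and compare with the target:
  (0,2)=_ (0,3)=_ (3,0)=_ (3,1)=_ -> step gives (1,1)='X' but target has '_' -> reject
  (0,2)=_ (0,3)=_ (3,0)=_ (3,1)=X -> step gives (1,1)='X' but target has '_' -> reject
  (0,2)=_ (0,3)=_ (3,0)=X (3,1)=_ -> step gives (1,1)='X' but target has '_' -> reject
  (0,2)=_ (0,3)=_ (3,0)=X (3,1)=X -> step gives (1,1)='X' but target has '_' -> reject
  (0,2)=_ (0,3)=X (3,0)=_ (3,1)=_ -> step gives (1,1)='X' but target has '_' -> reject
  (0,2)=_ (0,3)=X (3,0)=_ (3,1)=X -> step gives (1,1)='X' but target has '_' -> reject
  (0,2)=_ (0,3)=X (3,0)=X (3,1)=_ -> step gives (1,1)='X' but target has '_' -> reject
  (0,2)=_ (0,3)=X (3,0)=X (3,1)=X -> step gives (1,1)='X' but target has '_' -> reject
  (0,2)=X (0,3)=_ (3,0)=_ (3,1)=_ -> step gives (2,0)='_' but target has 'X' -> reject
  (0,2)=X (0,3)=_ (3,0)=_ (3,1)=X -> step gives (2,2)='_' but target has 'X' -> reject
  (0,2)=X (0,3)=_ (3,0)=X (3,1)=_ -> step reproduces the target at every cell -> ACCEPT
  (0,2)=X (0,3)=_ (3,0)=X (3,1)=X -> step gives (2,2)='_' but target has 'X' -> reject
  (0,2)=X (0,3)=X (3,0)=_ (3,1)=_ -> step gives (1,4)='X' but target has '_' -> reject
  (0,2)=X (0,3)=X (3,0)=_ (3,1)=X -> step gives (1,4)='X' but target has '_' -> reject
  (0,2)=X (0,3)=X (3,0)=X (3,1)=_ -> step gives (1,4)='X' but target has '_' -> reject
  (0,2)=X (0,3)=X (3,0)=X (3,1)=X -> step gives (1,4)='X' but target has '_' -> reject
Unique solution: (0,2)=live, (0,3)=dead, (3,0)=live, (3,1)=dead.
Check: live-neighbor counts of every cell in the completed generation 0:
01010
24442
24342
25352
Applying B3/S23 to generation 0 with these counts gives:
_____
_____
X_X_X
X_X_X
which matches the target exactly.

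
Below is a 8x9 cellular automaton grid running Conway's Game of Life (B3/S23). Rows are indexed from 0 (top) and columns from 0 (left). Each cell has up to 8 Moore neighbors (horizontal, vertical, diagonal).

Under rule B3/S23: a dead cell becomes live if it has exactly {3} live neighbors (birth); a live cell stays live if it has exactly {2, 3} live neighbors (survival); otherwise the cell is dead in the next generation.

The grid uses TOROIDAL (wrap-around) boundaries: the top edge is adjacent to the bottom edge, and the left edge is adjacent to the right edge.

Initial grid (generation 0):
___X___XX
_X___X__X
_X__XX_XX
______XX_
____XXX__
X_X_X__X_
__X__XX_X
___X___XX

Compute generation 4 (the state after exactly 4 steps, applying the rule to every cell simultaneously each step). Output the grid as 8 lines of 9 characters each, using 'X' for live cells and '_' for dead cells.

Simulating step by step:
Generation 0 (given above): 27 live cells
Generation 1: 26 live cells
__X_X_X__
__X__X___
____XX__X
________X
___XX___X
_X__X__XX
XXX_XXX__
X_XXX____
Generation 2: 21 live cells
__X_X____
______X__
____XX___
X__X_X_XX
___XX___X
_X____XXX
______XX_
X_____X__
Generation 3: 26 live cells
_____X___
___XX____
____XX_XX
X__X_XXXX
__XXXX___
X____XX_X
X____X___
_____XXX_
Generation 4: 18 live cells
(generation 4 grid is the final answer)

Answer: _____X___
___X__X__
X________
X_X______
_XXX_____
XX_X__X_X
X___X____
____XX___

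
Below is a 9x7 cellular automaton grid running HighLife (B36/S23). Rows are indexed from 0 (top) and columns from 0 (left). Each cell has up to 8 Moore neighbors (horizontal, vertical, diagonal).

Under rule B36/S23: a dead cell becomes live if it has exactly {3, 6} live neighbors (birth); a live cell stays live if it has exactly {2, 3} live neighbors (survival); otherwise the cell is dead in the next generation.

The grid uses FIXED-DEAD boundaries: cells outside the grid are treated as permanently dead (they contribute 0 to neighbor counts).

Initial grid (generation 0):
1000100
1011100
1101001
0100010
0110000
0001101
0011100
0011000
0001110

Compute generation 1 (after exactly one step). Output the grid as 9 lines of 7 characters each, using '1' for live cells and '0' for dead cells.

Simulating step by step:
Generation 0 (given above): 25 live cells
Generation 1: 23 live cells
(generation 1 grid is the final answer)

Answer: 0100100
1010110
1001010
0000000
0111110
0100110
0000010
0000110
0011100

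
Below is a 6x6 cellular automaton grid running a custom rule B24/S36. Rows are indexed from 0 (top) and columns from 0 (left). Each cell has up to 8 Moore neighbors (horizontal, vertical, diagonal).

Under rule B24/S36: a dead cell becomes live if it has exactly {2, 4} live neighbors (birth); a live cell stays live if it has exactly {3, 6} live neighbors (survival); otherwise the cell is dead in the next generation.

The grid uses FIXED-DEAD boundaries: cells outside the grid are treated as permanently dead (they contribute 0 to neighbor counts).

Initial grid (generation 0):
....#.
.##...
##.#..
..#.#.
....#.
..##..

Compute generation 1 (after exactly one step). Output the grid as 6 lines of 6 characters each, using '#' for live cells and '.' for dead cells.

Simulating step by step:
Generation 0 (given above): 11 live cells
Generation 1: 14 live cells
(generation 1 grid is the final answer)

Answer: .###..
.##.#.
...##.
#..#.#
.#...#
....#.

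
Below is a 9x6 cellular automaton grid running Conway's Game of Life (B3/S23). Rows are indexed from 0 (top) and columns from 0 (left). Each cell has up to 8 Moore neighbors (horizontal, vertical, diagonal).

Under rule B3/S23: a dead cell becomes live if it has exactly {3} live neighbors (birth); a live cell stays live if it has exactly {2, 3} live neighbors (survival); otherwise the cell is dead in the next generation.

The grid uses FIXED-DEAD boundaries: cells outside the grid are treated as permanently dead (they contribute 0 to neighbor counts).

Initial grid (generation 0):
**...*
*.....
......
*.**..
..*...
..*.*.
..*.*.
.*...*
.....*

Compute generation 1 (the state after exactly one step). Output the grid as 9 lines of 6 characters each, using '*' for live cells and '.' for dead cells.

Simulating step by step:
Generation 0 (given above): 15 live cells
Generation 1: 17 live cells
(generation 1 grid is the final answer)

Answer: **....
**....
.*....
.***..
..*...
.**...
.**.**
....**
......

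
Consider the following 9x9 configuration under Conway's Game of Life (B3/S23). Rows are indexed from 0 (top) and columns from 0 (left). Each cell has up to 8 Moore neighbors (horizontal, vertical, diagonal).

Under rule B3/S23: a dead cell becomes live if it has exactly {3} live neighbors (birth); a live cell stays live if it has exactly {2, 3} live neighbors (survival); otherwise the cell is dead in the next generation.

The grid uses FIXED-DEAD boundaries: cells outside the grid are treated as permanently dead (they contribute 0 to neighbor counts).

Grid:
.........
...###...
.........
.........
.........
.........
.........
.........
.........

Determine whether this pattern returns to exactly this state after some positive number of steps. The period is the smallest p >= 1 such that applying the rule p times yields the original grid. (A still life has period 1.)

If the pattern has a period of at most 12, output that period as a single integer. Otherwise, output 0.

Simulating and comparing each generation to the original:
Gen 0 (original, given above): 3 live cells
Gen 1: 3 live cells, differs from original
Gen 2: 3 live cells, MATCHES original -> period = 2

Answer: 2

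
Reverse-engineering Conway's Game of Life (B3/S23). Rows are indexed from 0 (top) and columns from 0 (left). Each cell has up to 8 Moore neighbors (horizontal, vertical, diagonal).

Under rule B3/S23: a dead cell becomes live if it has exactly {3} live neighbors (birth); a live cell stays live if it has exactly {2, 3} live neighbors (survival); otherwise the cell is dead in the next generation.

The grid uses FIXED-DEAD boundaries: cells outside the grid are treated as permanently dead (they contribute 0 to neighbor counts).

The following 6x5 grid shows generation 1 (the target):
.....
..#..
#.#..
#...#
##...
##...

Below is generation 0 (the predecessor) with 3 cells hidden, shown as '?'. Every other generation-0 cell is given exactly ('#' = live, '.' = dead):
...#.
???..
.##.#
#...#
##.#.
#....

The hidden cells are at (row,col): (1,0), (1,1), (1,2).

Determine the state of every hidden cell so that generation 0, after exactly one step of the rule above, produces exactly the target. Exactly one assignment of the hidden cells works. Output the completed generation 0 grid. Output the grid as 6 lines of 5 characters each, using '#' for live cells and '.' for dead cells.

Answer: ...#.
#.#..
.##.#
#...#
##.#.
#....

Derivation:
Hidden generation-0 cells (in order): (1,0), (1,1), (1,2).
A hidden cell only influences target cells in its own 3x3 neighborhood. Try each of the 2^3 = 8 assignments, step the completed generation 0 forward once under B3/S23, and compare with the target:
  (1,0)=. (1,1)=. (1,2)=. -> step gives (1,3)='#' but target has '.' -> reject
  (1,0)=. (1,1)=. (1,2)=# -> step gives (1,1)='#' but target has '.' -> reject
  (1,0)=. (1,1)=# (1,2)=. -> step gives (1,1)='#' but target has '.' -> reject
  (1,0)=. (1,1)=# (1,2)=# -> step gives (0,2)='#' but target has '.' -> reject
  (1,0)=# (1,1)=. (1,2)=. -> step gives (1,1)='#' but target has '.' -> reject
  (1,0)=# (1,1)=. (1,2)=# -> step reproduces the target at every cell -> ACCEPT
  (1,0)=# (1,1)=# (1,2)=. -> step gives (1,0)='#' but target has '.' -> reject
  (1,0)=# (1,1)=# (1,2)=# -> step gives (0,1)='#' but target has '.' -> reject
Unique solution: (1,0)=live, (1,1)=dead, (1,2)=live.
Check: live-neighbor counts of every cell in the completed generation 0:
12211
14342
34241
35442
33212
23211
Applying B3/S23 to generation 0 with these counts gives:
.....
..#..
#.#..
#...#
##...
##...
which matches the target exactly.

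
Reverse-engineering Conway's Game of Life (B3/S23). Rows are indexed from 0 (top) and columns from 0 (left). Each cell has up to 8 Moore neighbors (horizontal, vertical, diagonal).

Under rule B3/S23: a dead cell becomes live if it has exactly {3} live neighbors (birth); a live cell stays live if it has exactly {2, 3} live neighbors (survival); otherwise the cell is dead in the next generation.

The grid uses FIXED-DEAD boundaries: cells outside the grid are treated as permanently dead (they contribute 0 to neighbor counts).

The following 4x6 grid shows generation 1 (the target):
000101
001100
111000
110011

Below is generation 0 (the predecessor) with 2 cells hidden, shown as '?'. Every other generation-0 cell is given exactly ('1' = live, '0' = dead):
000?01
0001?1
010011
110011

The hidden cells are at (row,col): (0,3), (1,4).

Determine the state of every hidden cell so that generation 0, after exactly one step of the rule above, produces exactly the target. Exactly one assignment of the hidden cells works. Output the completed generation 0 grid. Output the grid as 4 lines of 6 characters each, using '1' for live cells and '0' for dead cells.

Hidden generation-0 cells (in order): (0,3), (1,4).
A hidden cell only influences target cells in its own 3x3 neighborhood. Try each of the 2^2 = 4 assignments, step the completed generation 0 forward once under B3/S23, and compare with the target:
  (0,3)=0 (1,4)=0 -> step gives (0,3)='0' but target has '1' -> reject
  (0,3)=0 (1,4)=1 -> step gives (0,3)='0' but target has '1' -> reject
  (0,3)=1 (1,4)=0 -> step gives (0,3)='0' but target has '1' -> reject
  (0,3)=1 (1,4)=1 -> step reproduces the target at every cell -> ACCEPT
Unique solution: (0,3)=live, (1,4)=live.
Check: live-neighbor counts of every cell in the completed generation 0:
002252
113364
323465
222233
Applying B3/S23 to generation 0 with these counts gives:
000101
001100
111000
110011
which matches the target exactly.

Answer: 000101
000111
010011
110011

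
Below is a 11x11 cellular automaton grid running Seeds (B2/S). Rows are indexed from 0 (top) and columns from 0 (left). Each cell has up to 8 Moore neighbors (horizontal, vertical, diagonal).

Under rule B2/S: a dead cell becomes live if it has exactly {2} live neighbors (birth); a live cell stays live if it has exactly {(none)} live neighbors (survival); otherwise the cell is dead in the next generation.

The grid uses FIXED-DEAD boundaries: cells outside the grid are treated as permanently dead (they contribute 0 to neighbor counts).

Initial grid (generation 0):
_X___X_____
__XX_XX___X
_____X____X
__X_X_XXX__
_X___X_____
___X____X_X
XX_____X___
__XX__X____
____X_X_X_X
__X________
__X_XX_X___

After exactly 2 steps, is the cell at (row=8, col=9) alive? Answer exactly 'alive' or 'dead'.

Simulating step by step:
Generation 0 (given above): 34 live cells
Generation 1: 27 live cells
___X_______
_X_______X_
_X______X__
_X_X_____X_
___________
____X_XX_X_
____X_X_XX_
X___X___XX_
_X_______X_
_X______XX_
_X____X____
Generation 2: 27 live cells
__X________
X_______X__
__________X
X_______X__
__XXXXXX_XX
___X______X
___________
_X_X_______
__X____X___
_______X__X
X_X____XXX_

Cell (8,9) at generation 2: 0 -> dead

Answer: dead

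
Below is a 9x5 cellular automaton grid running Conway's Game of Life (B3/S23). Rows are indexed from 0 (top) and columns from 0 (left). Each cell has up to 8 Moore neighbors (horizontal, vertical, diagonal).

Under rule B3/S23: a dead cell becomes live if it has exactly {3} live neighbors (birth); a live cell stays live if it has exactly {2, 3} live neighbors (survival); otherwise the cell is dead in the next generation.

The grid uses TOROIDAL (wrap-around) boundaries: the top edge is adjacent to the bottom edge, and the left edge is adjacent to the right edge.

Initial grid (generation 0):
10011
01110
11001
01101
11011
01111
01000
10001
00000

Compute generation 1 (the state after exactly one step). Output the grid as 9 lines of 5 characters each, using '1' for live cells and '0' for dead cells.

Simulating step by step:
Generation 0 (given above): 23 live cells
Generation 1: 8 live cells
(generation 1 grid is the final answer)

Answer: 11011
00000
00001
00000
00000
00000
01000
10000
00010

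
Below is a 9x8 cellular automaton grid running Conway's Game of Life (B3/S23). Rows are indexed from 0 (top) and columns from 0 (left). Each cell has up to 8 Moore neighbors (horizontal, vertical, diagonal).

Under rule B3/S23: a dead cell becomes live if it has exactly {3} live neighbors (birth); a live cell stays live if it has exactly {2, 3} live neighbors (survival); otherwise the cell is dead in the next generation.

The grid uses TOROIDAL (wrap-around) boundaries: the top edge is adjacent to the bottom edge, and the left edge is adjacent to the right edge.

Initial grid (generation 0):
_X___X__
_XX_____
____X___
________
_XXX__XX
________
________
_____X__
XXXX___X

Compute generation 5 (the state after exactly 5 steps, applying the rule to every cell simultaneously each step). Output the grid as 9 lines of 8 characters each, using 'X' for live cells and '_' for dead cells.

Answer: ________
__XXX___
________
XX______
XX_XX___
________
________
________
________

Derivation:
Simulating step by step:
Generation 0 (given above): 16 live cells
Generation 1: 15 live cells
___X____
_XX_____
________
__XX____
__X_____
__X_____
________
XXX_____
XXX_X_X_
Generation 2: 16 live cells
X__X____
__X_____
_X_X____
__XX____
_XX_____
________
__X_____
X_XX___X
X______X
Generation 3: 23 live cells
XX_____X
_XXX____
_X_X____
___X____
_XXX____
_XX_____
_XXX____
X_XX___X
__XX____
Generation 4: 14 live cells
X_______
___X____
_X_XX___
_X_XX___
_X_X____
X_______
________
X___X___
___X____
Generation 5: 9 live cells
(generation 5 grid is the final answer)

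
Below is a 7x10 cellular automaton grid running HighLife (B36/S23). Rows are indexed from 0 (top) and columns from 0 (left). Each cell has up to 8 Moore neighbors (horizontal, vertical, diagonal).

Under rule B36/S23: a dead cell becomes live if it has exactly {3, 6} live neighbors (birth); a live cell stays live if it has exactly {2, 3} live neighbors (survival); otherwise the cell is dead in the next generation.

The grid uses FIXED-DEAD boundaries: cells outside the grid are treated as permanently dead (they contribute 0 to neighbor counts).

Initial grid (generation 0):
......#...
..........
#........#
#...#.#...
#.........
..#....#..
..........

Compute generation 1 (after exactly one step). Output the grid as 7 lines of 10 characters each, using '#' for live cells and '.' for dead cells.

Answer: ..........
..........
..........
##........
.#........
..........
..........

Derivation:
Simulating step by step:
Generation 0 (given above): 9 live cells
Generation 1: 3 live cells
(generation 1 grid is the final answer)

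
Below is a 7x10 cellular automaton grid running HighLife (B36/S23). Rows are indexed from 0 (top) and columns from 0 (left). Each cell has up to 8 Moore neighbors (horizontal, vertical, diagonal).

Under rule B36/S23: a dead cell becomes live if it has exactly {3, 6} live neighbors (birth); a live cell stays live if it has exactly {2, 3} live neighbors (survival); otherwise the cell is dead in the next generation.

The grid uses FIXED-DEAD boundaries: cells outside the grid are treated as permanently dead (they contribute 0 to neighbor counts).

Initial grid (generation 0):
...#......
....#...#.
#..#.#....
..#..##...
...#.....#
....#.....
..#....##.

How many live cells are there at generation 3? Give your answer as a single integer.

Answer: 6

Derivation:
Simulating step by step:
Generation 0 (given above): 15 live cells
Generation 1: 14 live cells
..........
...##.....
...#.##...
..##.##...
...###....
...#....#.
..........
Generation 2: 9 live cells
..........
...###....
....#.#...
..#.......
.....##...
...#......
..........
Generation 3: 6 live cells
....#.....
...###....
....#.....
......#...
..........
..........
..........
Population at generation 3: 6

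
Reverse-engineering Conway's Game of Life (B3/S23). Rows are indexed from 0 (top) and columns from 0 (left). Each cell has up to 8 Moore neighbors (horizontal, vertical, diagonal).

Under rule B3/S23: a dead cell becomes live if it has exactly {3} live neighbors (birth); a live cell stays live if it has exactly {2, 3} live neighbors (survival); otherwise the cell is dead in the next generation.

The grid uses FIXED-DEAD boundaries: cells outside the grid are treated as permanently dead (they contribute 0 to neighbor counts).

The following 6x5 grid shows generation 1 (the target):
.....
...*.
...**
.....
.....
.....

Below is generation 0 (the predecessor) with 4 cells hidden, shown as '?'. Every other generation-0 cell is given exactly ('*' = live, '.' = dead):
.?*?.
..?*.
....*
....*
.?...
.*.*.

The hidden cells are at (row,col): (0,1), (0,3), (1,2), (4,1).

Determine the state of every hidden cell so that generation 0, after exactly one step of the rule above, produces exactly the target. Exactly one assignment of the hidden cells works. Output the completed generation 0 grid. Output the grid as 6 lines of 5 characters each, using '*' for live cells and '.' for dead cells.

Hidden generation-0 cells (in order): (0,1), (0,3), (1,2), (4,1).
A hidden cell only influences target cells in its own 3x3 neighborhood. Try each of the 2^4 = 16 assignments, step the completed generation 0 forward once under B3/S23, and compare with the target:
  (0,1)=. (0,3)=. (1,2)=. (4,1)=. -> step reproduces the target at every cell -> ACCEPT
  (0,1)=. (0,3)=. (1,2)=. (4,1)=* -> step gives (4,2)='*' but target has '.' -> reject
  (0,1)=. (0,3)=. (1,2)=* (4,1)=. -> step gives (0,2)='*' but target has '.' -> reject
  (0,1)=. (0,3)=. (1,2)=* (4,1)=* -> step gives (0,2)='*' but target has '.' -> reject
  (0,1)=. (0,3)=* (1,2)=. (4,1)=. -> step gives (0,2)='*' but target has '.' -> reject
  (0,1)=. (0,3)=* (1,2)=. (4,1)=* -> step gives (0,2)='*' but target has '.' -> reject
  (0,1)=. (0,3)=* (1,2)=* (4,1)=. -> step gives (0,2)='*' but target has '.' -> reject
  (0,1)=. (0,3)=* (1,2)=* (4,1)=* -> step gives (0,2)='*' but target has '.' -> reject
  (0,1)=* (0,3)=. (1,2)=. (4,1)=. -> step gives (0,2)='*' but target has '.' -> reject
  (0,1)=* (0,3)=. (1,2)=. (4,1)=* -> step gives (0,2)='*' but target has '.' -> reject
  (0,1)=* (0,3)=. (1,2)=* (4,1)=. -> step gives (0,1)='*' but target has '.' -> reject
  (0,1)=* (0,3)=. (1,2)=* (4,1)=* -> step gives (0,1)='*' but target has '.' -> reject
  (0,1)=* (0,3)=* (1,2)=. (4,1)=. -> step gives (0,2)='*' but target has '.' -> reject
  (0,1)=* (0,3)=* (1,2)=. (4,1)=* -> step gives (0,2)='*' but target has '.' -> reject
  (0,1)=* (0,3)=* (1,2)=* (4,1)=. -> step gives (0,1)='*' but target has '.' -> reject
  (0,1)=* (0,3)=* (1,2)=* (4,1)=* -> step gives (0,1)='*' but target has '.' -> reject
Unique solution: (0,1)=dead, (0,3)=dead, (1,2)=dead, (4,1)=dead.
Check: live-neighbor counts of every cell in the completed generation 0:
01121
01222
00132
00021
11222
10201
Applying B3/S23 to generation 0 with these counts gives:
.....
...*.
...**
.....
.....
.....
which matches the target exactly.

Answer: ..*..
...*.
....*
....*
.....
.*.*.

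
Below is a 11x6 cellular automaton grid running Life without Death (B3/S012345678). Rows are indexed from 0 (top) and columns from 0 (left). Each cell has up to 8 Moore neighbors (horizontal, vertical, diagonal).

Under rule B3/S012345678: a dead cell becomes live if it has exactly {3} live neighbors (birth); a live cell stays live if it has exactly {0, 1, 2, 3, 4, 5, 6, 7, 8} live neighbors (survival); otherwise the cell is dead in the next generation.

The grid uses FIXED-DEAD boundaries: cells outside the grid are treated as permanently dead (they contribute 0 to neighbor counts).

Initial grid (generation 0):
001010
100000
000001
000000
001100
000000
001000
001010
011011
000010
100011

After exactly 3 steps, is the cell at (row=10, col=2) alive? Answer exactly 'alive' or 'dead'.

Simulating step by step:
Generation 0 (given above): 17 live cells
Generation 1: 22 live cells
001010
100000
000001
000000
001100
001100
001100
001011
011011
010010
100011
Generation 2: 27 live cells
001010
100000
000001
000000
001100
011110
011100
001011
011011
111010
100011
Generation 3: 32 live cells
001010
100000
000001
000000
011110
011110
011101
001011
111011
111010
100111

Cell (10,2) at generation 3: 0 -> dead

Answer: dead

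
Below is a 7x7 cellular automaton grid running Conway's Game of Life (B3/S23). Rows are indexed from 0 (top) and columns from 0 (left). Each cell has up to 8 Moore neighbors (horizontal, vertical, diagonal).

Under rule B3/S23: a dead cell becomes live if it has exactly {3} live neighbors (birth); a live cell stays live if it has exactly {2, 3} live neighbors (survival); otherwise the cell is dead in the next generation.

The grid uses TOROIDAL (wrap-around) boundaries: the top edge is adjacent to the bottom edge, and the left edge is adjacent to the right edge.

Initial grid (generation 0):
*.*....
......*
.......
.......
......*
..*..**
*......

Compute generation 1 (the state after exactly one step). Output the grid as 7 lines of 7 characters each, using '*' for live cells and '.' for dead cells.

Simulating step by step:
Generation 0 (given above): 8 live cells
Generation 1: 9 live cells
(generation 1 grid is the final answer)

Answer: **....*
.......
.......
.......
.....**
*....**
*......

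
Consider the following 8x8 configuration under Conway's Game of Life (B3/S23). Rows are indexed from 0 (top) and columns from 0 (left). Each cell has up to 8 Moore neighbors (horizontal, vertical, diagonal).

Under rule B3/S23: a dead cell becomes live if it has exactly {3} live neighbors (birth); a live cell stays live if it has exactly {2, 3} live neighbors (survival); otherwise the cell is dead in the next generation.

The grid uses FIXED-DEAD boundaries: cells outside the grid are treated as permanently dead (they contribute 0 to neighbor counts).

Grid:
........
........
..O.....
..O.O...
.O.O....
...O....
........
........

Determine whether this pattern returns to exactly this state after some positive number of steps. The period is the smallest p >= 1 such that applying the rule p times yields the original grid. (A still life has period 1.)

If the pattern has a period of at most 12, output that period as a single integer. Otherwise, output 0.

Answer: 2

Derivation:
Simulating and comparing each generation to the original:
Gen 0 (original, given above): 6 live cells
Gen 1: 6 live cells, differs from original
Gen 2: 6 live cells, MATCHES original -> period = 2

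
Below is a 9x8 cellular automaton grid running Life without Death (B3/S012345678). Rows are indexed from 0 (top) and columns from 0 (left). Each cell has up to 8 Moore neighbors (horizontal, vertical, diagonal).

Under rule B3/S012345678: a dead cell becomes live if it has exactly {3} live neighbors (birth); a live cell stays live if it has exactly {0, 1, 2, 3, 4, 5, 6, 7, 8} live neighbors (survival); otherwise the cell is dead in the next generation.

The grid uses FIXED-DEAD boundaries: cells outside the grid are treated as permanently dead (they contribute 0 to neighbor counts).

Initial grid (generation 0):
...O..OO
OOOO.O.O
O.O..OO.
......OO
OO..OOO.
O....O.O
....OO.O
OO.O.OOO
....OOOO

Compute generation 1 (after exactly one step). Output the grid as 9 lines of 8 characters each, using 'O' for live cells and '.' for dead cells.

Answer: .O.OO.OO
OOOO.O.O
O.OOOOO.
O...O.OO
OO..OOO.
OO...O.O
OO..OO.O
OO.O.OOO
....OOOO

Derivation:
Simulating step by step:
Generation 0 (given above): 36 live cells
Generation 1: 45 live cells
(generation 1 grid is the final answer)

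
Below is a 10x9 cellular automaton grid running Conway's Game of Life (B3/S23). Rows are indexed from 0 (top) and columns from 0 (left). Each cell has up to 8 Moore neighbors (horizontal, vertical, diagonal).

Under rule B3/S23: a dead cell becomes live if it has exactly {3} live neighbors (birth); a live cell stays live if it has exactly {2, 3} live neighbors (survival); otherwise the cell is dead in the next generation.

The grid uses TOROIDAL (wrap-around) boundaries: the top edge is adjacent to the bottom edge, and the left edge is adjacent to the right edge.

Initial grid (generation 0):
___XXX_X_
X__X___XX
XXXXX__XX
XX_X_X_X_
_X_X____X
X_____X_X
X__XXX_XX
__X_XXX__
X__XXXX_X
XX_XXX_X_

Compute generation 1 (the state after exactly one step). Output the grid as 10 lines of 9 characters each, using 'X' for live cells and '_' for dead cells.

Answer: _X___X_X_
_____X___
_________
______XX_
_X__X_X__
_XXX_XX__
XX_X_____
_XX______
X_______X
XX_____X_

Derivation:
Simulating step by step:
Generation 0 (given above): 48 live cells
Generation 1: 24 live cells
(generation 1 grid is the final answer)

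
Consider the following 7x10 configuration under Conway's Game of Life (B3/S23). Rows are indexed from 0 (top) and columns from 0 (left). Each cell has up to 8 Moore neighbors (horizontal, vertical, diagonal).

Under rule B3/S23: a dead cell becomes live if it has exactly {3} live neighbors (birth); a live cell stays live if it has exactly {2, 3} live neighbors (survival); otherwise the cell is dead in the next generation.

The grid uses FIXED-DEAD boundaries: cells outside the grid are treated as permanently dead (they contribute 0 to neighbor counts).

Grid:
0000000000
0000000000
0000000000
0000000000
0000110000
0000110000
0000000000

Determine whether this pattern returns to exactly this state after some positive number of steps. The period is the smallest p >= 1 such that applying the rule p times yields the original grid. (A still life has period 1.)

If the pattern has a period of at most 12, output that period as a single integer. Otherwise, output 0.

Answer: 1

Derivation:
Simulating and comparing each generation to the original:
Gen 0 (original, given above): 4 live cells
Gen 1: 4 live cells, MATCHES original -> period = 1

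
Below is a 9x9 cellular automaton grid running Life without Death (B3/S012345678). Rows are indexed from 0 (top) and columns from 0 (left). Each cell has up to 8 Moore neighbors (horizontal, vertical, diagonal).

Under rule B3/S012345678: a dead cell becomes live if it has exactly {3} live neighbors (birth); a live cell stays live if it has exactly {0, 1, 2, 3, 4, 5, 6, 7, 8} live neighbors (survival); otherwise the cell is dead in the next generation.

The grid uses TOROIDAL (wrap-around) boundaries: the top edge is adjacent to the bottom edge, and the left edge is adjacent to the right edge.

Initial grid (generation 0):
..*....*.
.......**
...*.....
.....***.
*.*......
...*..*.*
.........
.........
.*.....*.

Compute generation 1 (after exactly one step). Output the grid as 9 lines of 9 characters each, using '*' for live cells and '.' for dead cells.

Simulating step by step:
Generation 0 (given above): 15 live cells
Generation 1: 19 live cells
(generation 1 grid is the final answer)

Answer: ..*...**.
.......**
...*....*
.....***.
*.*..*..*
...*..*.*
.........
.........
.*.....*.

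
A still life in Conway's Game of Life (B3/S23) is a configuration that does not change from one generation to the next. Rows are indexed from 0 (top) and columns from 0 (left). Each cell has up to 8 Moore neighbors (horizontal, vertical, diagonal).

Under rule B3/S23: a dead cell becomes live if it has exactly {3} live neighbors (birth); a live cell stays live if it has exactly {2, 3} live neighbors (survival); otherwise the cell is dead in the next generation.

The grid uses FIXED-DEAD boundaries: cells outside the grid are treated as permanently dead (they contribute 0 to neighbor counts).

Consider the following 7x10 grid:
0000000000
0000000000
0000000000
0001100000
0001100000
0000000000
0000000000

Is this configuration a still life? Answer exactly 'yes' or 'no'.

Answer: yes

Derivation:
Compute generation 1 and compare to generation 0 (given above):
Generation 1:
0000000000
0000000000
0000000000
0001100000
0001100000
0000000000
0000000000
The grids are IDENTICAL -> still life.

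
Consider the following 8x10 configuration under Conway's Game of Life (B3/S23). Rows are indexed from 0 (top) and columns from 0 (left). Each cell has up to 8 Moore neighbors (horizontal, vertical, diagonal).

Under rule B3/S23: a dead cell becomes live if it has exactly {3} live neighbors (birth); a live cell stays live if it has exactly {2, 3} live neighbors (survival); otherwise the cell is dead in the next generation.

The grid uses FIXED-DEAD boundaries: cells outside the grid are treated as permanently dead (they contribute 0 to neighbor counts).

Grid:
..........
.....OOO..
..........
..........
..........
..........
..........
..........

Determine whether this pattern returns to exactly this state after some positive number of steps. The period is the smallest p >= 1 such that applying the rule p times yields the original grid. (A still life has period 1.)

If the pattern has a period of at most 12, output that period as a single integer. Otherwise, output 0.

Answer: 2

Derivation:
Simulating and comparing each generation to the original:
Gen 0 (original, given above): 3 live cells
Gen 1: 3 live cells, differs from original
Gen 2: 3 live cells, MATCHES original -> period = 2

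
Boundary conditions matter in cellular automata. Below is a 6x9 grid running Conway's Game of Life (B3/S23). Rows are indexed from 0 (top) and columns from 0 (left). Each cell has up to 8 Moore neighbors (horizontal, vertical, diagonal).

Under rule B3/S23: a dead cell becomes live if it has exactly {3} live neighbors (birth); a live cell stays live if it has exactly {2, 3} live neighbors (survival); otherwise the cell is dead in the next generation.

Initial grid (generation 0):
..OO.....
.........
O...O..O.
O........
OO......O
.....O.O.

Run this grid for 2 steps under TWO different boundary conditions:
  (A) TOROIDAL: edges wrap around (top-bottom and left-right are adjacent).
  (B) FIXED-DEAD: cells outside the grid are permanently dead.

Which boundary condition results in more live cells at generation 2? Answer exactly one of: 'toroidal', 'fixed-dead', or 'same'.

Under TOROIDAL boundary, generation 2:
OOO......
.........
.........
........O
..O.....O
..O.....O
Population = 8

Under FIXED-DEAD boundary, generation 2:
.........
.........
.........
OO.......
OO.......
.........
Population = 4

Comparison: toroidal=8, fixed-dead=4 -> toroidal

Answer: toroidal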